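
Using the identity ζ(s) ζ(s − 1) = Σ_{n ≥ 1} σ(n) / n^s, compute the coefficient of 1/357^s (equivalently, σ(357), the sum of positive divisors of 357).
σ(357) = 576

In the product (Σ m^0/m^s)(Σ k / k^s) = Σ (Σ_{d | n} d) / n^s, the coefficient of 1/n^s is σ(n) = Σ_{d | n} d. For n = 357, divisors are [1, 3, 7, 17, 21, 51, 119, 357]; summing: σ(357) = 576.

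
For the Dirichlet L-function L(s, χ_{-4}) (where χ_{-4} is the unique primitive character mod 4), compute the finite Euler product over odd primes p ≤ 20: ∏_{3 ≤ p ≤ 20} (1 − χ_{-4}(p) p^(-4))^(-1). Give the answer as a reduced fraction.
∏ = 10388364341566686475/10504466734429503488

The odd primes p ≤ 20 are [3, 5, 7, 11, 13, 17, 19]. For each, χ(p) = 1 if p ≡ 1 mod 4, χ(p) = −1 if p ≡ 3 mod 4. Taking (1 − χ(p)/p^4)^(-1) = p^4/(p^4 − χ(p)): (1 − (-1)/3^4)^(-1) · (1 − (1)/5^4)^(-1) · (1 − (-1)/7^4)^(-1) · (1 − (-1)/11^4)^(-1) · (1 − (1)/13^4)^(-1) · (1 − (1)/17^4)^(-1) · (1 − (-1)/19^4)^(-1) = 10388364341566686475/10504466734429503488.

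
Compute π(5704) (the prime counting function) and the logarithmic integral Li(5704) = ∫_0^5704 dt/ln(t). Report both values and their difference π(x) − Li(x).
π(5704) = 751;  Li(5704) ≈ 766.29;  π(x) − Li(x) ≈ -15.29.

Direct count of primes ≤ 5704 gives π(5704) = 751. Numerical evaluation of the logarithmic integral gives Li(5704) ≈ 766.29. The difference π(x) − Li(x) ≈ -15.29 is typically negative for small/moderate x (Li(x) overestimates), though Littlewood's theorem shows this sign changes infinitely often.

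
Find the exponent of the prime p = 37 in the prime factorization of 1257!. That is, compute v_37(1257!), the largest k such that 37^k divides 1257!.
v_37(1257!) = 33

Legendre's formula: v_p(n!) = Σ_{k ≥ 1} ⌊n / p^k⌋. For p = 37, n = 1257, the terms are:
  ⌊1257/37^1⌋ = ⌊1257/37⌋ = 33
(the next term ⌊1257/37^2⌋ = 0, terminating the sum). Summing: v_37(1257!) = 33 = 33.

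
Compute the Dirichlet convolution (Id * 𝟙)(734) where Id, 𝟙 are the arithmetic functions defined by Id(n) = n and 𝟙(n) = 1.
(Id * 𝟙)(734) = 1104

Divisors of 734: [1, 2, 367, 734]. For each d | 734:
  d = 1: Id(1) · 𝟙(734/1) = 1 · 1 = 1
  d = 2: Id(2) · 𝟙(734/2) = 2 · 1 = 2
  d = 367: Id(367) · 𝟙(734/367) = 367 · 1 = 367
  d = 734: Id(734) · 𝟙(734/734) = 734 · 1 = 734
Summing: (Id * 𝟙)(734) = 1 + 2 + 367 + 734 = 1104.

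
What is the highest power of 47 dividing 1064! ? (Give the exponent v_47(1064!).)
v_47(1064!) = 22

Legendre's formula: v_p(n!) = Σ_{k ≥ 1} ⌊n / p^k⌋. For p = 47, n = 1064, the terms are:
  ⌊1064/47^1⌋ = ⌊1064/47⌋ = 22
(the next term ⌊1064/47^2⌋ = 0, terminating the sum). Summing: v_47(1064!) = 22 = 22.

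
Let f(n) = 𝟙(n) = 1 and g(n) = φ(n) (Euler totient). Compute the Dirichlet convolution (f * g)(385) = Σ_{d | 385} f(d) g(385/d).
(𝟙 * φ)(385) = 385

Divisors of 385: [1, 5, 7, 11, 35, 55, 77, 385]. For each d | 385:
  d = 1: 𝟙(1) · φ(385/1) = 1 · 240 = 240
  d = 5: 𝟙(5) · φ(385/5) = 1 · 60 = 60
  d = 7: 𝟙(7) · φ(385/7) = 1 · 40 = 40
  d = 11: 𝟙(11) · φ(385/11) = 1 · 24 = 24
  d = 35: 𝟙(35) · φ(385/35) = 1 · 10 = 10
  d = 55: 𝟙(55) · φ(385/55) = 1 · 6 = 6
  d = 77: 𝟙(77) · φ(385/77) = 1 · 4 = 4
  d = 385: 𝟙(385) · φ(385/385) = 1 · 1 = 1
Summing: (𝟙 * φ)(385) = 240 + 60 + 40 + 24 + 10 + 6 + 4 + 1 = 385.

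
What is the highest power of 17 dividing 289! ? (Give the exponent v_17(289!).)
v_17(289!) = 18

Legendre's formula: v_p(n!) = Σ_{k ≥ 1} ⌊n / p^k⌋. For p = 17, n = 289, the terms are:
  ⌊289/17^1⌋ = ⌊289/17⌋ = 17
  ⌊289/17^2⌋ = ⌊289/289⌋ = 1
(the next term ⌊289/17^3⌋ = 0, terminating the sum). Summing: v_17(289!) = 17 + 1 = 18.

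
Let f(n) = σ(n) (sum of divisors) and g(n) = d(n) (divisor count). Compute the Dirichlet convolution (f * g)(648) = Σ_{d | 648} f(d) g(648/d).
(σ * d)(648) = 10962

Divisors of 648: [1, 2, 3, 4, 6, 8, 9, 12, 18, 24, 27, 36, 54, 72, 81, 108, 162, 216, 324, 648]. For each d | 648:
  d = 1: σ(1) · d(648/1) = 1 · 20 = 20
  d = 2: σ(2) · d(648/2) = 3 · 15 = 45
  d = 3: σ(3) · d(648/3) = 4 · 16 = 64
  d = 4: σ(4) · d(648/4) = 7 · 10 = 70
  d = 6: σ(6) · d(648/6) = 12 · 12 = 144
  d = 8: σ(8) · d(648/8) = 15 · 5 = 75
  d = 9: σ(9) · d(648/9) = 13 · 12 = 156
  d = 12: σ(12) · d(648/12) = 28 · 8 = 224
  d = 18: σ(18) · d(648/18) = 39 · 9 = 351
  d = 24: σ(24) · d(648/24) = 60 · 4 = 240
  d = 27: σ(27) · d(648/27) = 40 · 8 = 320
  d = 36: σ(36) · d(648/36) = 91 · 6 = 546
  d = 54: σ(54) · d(648/54) = 120 · 6 = 720
  d = 72: σ(72) · d(648/72) = 195 · 3 = 585
  d = 81: σ(81) · d(648/81) = 121 · 4 = 484
  d = 108: σ(108) · d(648/108) = 280 · 4 = 1120
  d = 162: σ(162) · d(648/162) = 363 · 3 = 1089
  d = 216: σ(216) · d(648/216) = 600 · 2 = 1200
  d = 324: σ(324) · d(648/324) = 847 · 2 = 1694
  d = 648: σ(648) · d(648/648) = 1815 · 1 = 1815
Summing: (σ * d)(648) = 20 + 45 + 64 + 70 + 144 + 75 + 156 + 224 + 351 + 240 + 320 + 546 + 720 + 585 + 484 + 1120 + 1089 + 1200 + 1694 + 1815 = 10962.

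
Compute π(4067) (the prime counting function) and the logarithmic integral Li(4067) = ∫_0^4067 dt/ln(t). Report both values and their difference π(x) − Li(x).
π(4067) = 560;  Li(4067) ≈ 573.43;  π(x) − Li(x) ≈ -13.43.

Direct count of primes ≤ 4067 gives π(4067) = 560. Numerical evaluation of the logarithmic integral gives Li(4067) ≈ 573.43. The difference π(x) − Li(x) ≈ -13.43 is typically negative for small/moderate x (Li(x) overestimates), though Littlewood's theorem shows this sign changes infinitely often.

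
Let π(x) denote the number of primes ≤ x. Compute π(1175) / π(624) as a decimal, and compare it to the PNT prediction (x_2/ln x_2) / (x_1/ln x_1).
π(1175)/π(624) = 193/114 ≈ 1.6930;  PNT prediction ≈ 1.7144.

π(624) = 114 and π(1175) = 193, so π(1175)/π(624) ≈ 1.6930. The PNT-predicted ratio is (1175/ln(1175)) / (624/ln(624)) ≈ 1.7144. The two agree to within a few percent, as expected.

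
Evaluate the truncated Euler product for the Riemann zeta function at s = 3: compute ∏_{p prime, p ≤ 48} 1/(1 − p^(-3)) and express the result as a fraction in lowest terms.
∏ = 1417934272824755236225375034446860319/1179638474528270622029363943840940032

The primes p ≤ 48 are [2, 3, 5, 7, 11, 13, 17, 19, 23, 29, 31, 37, 41, 43, 47]. For each prime, (1 − 1/p^3)^(-1) = p^3 / (p^3 − 1). The product is (1 − 1/2^3)^(-1), (1 − 1/3^3)^(-1), (1 − 1/5^3)^(-1), (1 − 1/7^3)^(-1), (1 − 1/11^3)^(-1), (1 − 1/13^3)^(-1), (1 − 1/17^3)^(-1), (1 − 1/19^3)^(-1), (1 − 1/23^3)^(-1), (1 − 1/29^3)^(-1), (1 − 1/31^3)^(-1), (1 − 1/37^3)^(-1), (1 − 1/41^3)^(-1), (1 − 1/43^3)^(-1), (1 − 1/47^3)^(-1) = ∏ p^3 / (p^3 − 1) = 1417934272824755236225375034446860319/1179638474528270622029363943840940032.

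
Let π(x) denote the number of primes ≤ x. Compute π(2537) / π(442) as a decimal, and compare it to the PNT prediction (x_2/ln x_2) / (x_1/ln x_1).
π(2537)/π(442) = 370/85 ≈ 4.3529;  PNT prediction ≈ 4.4603.

π(442) = 85 and π(2537) = 370, so π(2537)/π(442) ≈ 4.3529. The PNT-predicted ratio is (2537/ln(2537)) / (442/ln(442)) ≈ 4.4603. The two agree to within a few percent, as expected.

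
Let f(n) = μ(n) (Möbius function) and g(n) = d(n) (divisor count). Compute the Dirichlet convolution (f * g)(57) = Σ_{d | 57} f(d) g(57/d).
(μ * d)(57) = 1

Divisors of 57: [1, 3, 19, 57]. For each d | 57:
  d = 1: μ(1) · d(57/1) = 1 · 4 = 4
  d = 3: μ(3) · d(57/3) = -1 · 2 = -2
  d = 19: μ(19) · d(57/19) = -1 · 2 = -2
  d = 57: μ(57) · d(57/57) = 1 · 1 = 1
Summing: (μ * d)(57) = 4 + -2 + -2 + 1 = 1.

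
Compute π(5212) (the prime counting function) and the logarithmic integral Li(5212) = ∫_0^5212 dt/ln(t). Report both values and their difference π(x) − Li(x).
π(5212) = 693;  Li(5212) ≈ 709.11;  π(x) − Li(x) ≈ -16.11.

Direct count of primes ≤ 5212 gives π(5212) = 693. Numerical evaluation of the logarithmic integral gives Li(5212) ≈ 709.11. The difference π(x) − Li(x) ≈ -16.11 is typically negative for small/moderate x (Li(x) overestimates), though Littlewood's theorem shows this sign changes infinitely often.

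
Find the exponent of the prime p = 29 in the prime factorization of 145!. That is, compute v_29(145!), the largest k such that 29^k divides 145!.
v_29(145!) = 5

Legendre's formula: v_p(n!) = Σ_{k ≥ 1} ⌊n / p^k⌋. For p = 29, n = 145, the terms are:
  ⌊145/29^1⌋ = ⌊145/29⌋ = 5
(the next term ⌊145/29^2⌋ = 0, terminating the sum). Summing: v_29(145!) = 5 = 5.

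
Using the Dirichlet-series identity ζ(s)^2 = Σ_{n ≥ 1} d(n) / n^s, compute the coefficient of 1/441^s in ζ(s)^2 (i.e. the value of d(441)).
d(441) = 9

ζ(s)^2 = (Σ 1/m^s)(Σ 1/k^s). The coefficient of 1/n^s in the product is the number of ordered pairs (m, k) with mk = n, which equals d(n). For n = 441, divisors are [1, 3, 7, 9, 21, 49, 63, 147, 441], so d(441) = 9.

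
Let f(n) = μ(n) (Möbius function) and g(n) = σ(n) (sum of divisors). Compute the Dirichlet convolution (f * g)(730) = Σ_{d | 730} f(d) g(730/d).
(μ * σ)(730) = 730

Divisors of 730: [1, 2, 5, 10, 73, 146, 365, 730]. For each d | 730:
  d = 1: μ(1) · σ(730/1) = 1 · 1332 = 1332
  d = 2: μ(2) · σ(730/2) = -1 · 444 = -444
  d = 5: μ(5) · σ(730/5) = -1 · 222 = -222
  d = 10: μ(10) · σ(730/10) = 1 · 74 = 74
  d = 73: μ(73) · σ(730/73) = -1 · 18 = -18
  d = 146: μ(146) · σ(730/146) = 1 · 6 = 6
  d = 365: μ(365) · σ(730/365) = 1 · 3 = 3
  d = 730: μ(730) · σ(730/730) = -1 · 1 = -1
Summing: (μ * σ)(730) = 1332 + -444 + -222 + 74 + -18 + 6 + 3 + -1 = 730.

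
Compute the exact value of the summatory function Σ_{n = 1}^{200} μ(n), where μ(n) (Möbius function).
Σ_{n ≤ 200} μ(n) = -8

Compute μ(n) for each 1 ≤ n ≤ 200: μ(1) = 1, μ(2) = -1, μ(3) = -1, μ(4) = 0, μ(5) = -1, μ(6) = 1, μ(7) = -1, μ(8) = 0, μ(9) = 0, μ(10) = 1, μ(11) = -1, μ(12) = 0, μ(13) = -1, μ(14) = 1, μ(15) = 1, μ(16) = 0, μ(17) = -1, μ(18) = 0, μ(19) = -1, μ(20) = 0, μ(21) = 1, μ(22) = 1, μ(23) = -1, μ(24) = 0, μ(25) = 0, μ(26) = 1, μ(27) = 0, μ(28) = 0, μ(29) = -1, μ(30) = -1, μ(31) = -1, μ(32) = 0, μ(33) = 1, μ(34) = 1, μ(35) = 1, μ(36) = 0, μ(37) = -1, μ(38) = 1, μ(39) = 1, μ(40) = 0, μ(41) = -1, μ(42) = -1, μ(43) = -1, μ(44) = 0, μ(45) = 0, μ(46) = 1, μ(47) = -1, μ(48) = 0, μ(49) = 0, μ(50) = 0, μ(51) = 1, μ(52) = 0, μ(53) = -1, μ(54) = 0, μ(55) = 1, μ(56) = 0, μ(57) = 1, μ(58) = 1, μ(59) = -1, μ(60) = 0, μ(61) = -1, μ(62) = 1, μ(63) = 0, μ(64) = 0, μ(65) = 1, μ(66) = -1, μ(67) = -1, μ(68) = 0, μ(69) = 1, μ(70) = -1, μ(71) = -1, μ(72) = 0, μ(73) = -1, μ(74) = 1, μ(75) = 0, μ(76) = 0, μ(77) = 1, μ(78) = -1, μ(79) = -1, μ(80) = 0, μ(81) = 0, μ(82) = 1, μ(83) = -1, μ(84) = 0, μ(85) = 1, μ(86) = 1, μ(87) = 1, μ(88) = 0, μ(89) = -1, μ(90) = 0, μ(91) = 1, μ(92) = 0, μ(93) = 1, μ(94) = 1, μ(95) = 1, μ(96) = 0, μ(97) = -1, μ(98) = 0, μ(99) = 0, μ(100) = 0, μ(101) = -1, μ(102) = -1, μ(103) = -1, μ(104) = 0, μ(105) = -1, μ(106) = 1, μ(107) = -1, μ(108) = 0, μ(109) = -1, μ(110) = -1, μ(111) = 1, μ(112) = 0, μ(113) = -1, μ(114) = -1, μ(115) = 1, μ(116) = 0, μ(117) = 0, μ(118) = 1, μ(119) = 1, μ(120) = 0, μ(121) = 0, μ(122) = 1, μ(123) = 1, μ(124) = 0, μ(125) = 0, μ(126) = 0, μ(127) = -1, μ(128) = 0, μ(129) = 1, μ(130) = -1, μ(131) = -1, μ(132) = 0, μ(133) = 1, μ(134) = 1, μ(135) = 0, μ(136) = 0, μ(137) = -1, μ(138) = -1, μ(139) = -1, μ(140) = 0, μ(141) = 1, μ(142) = 1, μ(143) = 1, μ(144) = 0, μ(145) = 1, μ(146) = 1, μ(147) = 0, μ(148) = 0, μ(149) = -1, μ(150) = 0, μ(151) = -1, μ(152) = 0, μ(153) = 0, μ(154) = -1, μ(155) = 1, μ(156) = 0, μ(157) = -1, μ(158) = 1, μ(159) = 1, μ(160) = 0, μ(161) = 1, μ(162) = 0, μ(163) = -1, μ(164) = 0, μ(165) = -1, μ(166) = 1, μ(167) = -1, μ(168) = 0, μ(169) = 0, μ(170) = -1, μ(171) = 0, μ(172) = 0, μ(173) = -1, μ(174) = -1, μ(175) = 0, μ(176) = 0, μ(177) = 1, μ(178) = 1, μ(179) = -1, μ(180) = 0, μ(181) = -1, μ(182) = -1, μ(183) = 1, μ(184) = 0, μ(185) = 1, μ(186) = -1, μ(187) = 1, μ(188) = 0, μ(189) = 0, μ(190) = -1, μ(191) = -1, μ(192) = 0, μ(193) = -1, μ(194) = 1, μ(195) = -1, μ(196) = 0, μ(197) = -1, μ(198) = 0, μ(199) = -1, μ(200) = 0. Summing all 200 values: -8. (Mertens function M(x) = Σ_{n ≤ x} μ(n); on average M(x) should be small (PNT ⟺ M(x) = o(x)).)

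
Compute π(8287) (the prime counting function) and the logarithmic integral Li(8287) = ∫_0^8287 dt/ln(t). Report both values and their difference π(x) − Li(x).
π(8287) = 1039;  Li(8287) ≈ 1058.29;  π(x) − Li(x) ≈ -19.29.

Direct count of primes ≤ 8287 gives π(8287) = 1039. Numerical evaluation of the logarithmic integral gives Li(8287) ≈ 1058.29. The difference π(x) − Li(x) ≈ -19.29 is typically negative for small/moderate x (Li(x) overestimates), though Littlewood's theorem shows this sign changes infinitely often.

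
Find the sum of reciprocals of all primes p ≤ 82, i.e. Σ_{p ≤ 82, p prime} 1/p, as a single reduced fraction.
Σ 1/p = 5692733621468679832887230172131/3217644767340672907899084554130

π(82) = 22, so the primes ≤ 82 are [2, 3, 5, 7, 11, 13, 17, 19, 23, 29, 31, 37, 41, 43, 47, 53, 59, 61, 67, 71, 73, 79]. Summing 1/p over these primes: 5692733621468679832887230172131/3217644767340672907899084554130 ≈ 1.7692. Mertens estimate ln ln(82) + 0.2615 ≈ 1.7446.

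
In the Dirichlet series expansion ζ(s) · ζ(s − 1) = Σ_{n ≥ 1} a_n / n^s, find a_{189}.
σ(189) = 320

In the product (Σ m^0/m^s)(Σ k / k^s) = Σ (Σ_{d | n} d) / n^s, the coefficient of 1/n^s is σ(n) = Σ_{d | n} d. For n = 189, divisors are [1, 3, 7, 9, 21, 27, 63, 189]; summing: σ(189) = 320.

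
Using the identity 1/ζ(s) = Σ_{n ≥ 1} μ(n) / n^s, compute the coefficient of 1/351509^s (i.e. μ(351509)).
μ(351509) = 1

Factor n = 351509 = 17 · 23 · 29 · 31. μ(n) = 0 if any exponent ≥ 2 (not squarefree); otherwise μ(n) = (−1)^{ω(n)} where ω(n) is the number of distinct prime factors. Applying: μ(351509) = 1.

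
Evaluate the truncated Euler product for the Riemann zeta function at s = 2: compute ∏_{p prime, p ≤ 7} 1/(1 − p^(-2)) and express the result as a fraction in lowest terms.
∏ = 1225/768

The primes p ≤ 7 are [2, 3, 5, 7]. For each prime, (1 − 1/p^2)^(-1) = p^2 / (p^2 − 1). The product is (1 − 1/2^2)^(-1), (1 − 1/3^2)^(-1), (1 − 1/5^2)^(-1), (1 − 1/7^2)^(-1) = ∏ p^2 / (p^2 − 1) = 1225/768.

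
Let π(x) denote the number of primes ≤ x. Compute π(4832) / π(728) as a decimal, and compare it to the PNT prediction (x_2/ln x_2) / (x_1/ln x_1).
π(4832)/π(728) = 650/129 ≈ 5.0388;  PNT prediction ≈ 5.1564.

π(728) = 129 and π(4832) = 650, so π(4832)/π(728) ≈ 5.0388. The PNT-predicted ratio is (4832/ln(4832)) / (728/ln(728)) ≈ 5.1564. The two agree to within a few percent, as expected.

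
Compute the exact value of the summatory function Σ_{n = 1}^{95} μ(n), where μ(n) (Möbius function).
Σ_{n ≤ 95} μ(n) = 2

Compute μ(n) for each 1 ≤ n ≤ 95: μ(1) = 1, μ(2) = -1, μ(3) = -1, μ(4) = 0, μ(5) = -1, μ(6) = 1, μ(7) = -1, μ(8) = 0, μ(9) = 0, μ(10) = 1, μ(11) = -1, μ(12) = 0, μ(13) = -1, μ(14) = 1, μ(15) = 1, μ(16) = 0, μ(17) = -1, μ(18) = 0, μ(19) = -1, μ(20) = 0, μ(21) = 1, μ(22) = 1, μ(23) = -1, μ(24) = 0, μ(25) = 0, μ(26) = 1, μ(27) = 0, μ(28) = 0, μ(29) = -1, μ(30) = -1, μ(31) = -1, μ(32) = 0, μ(33) = 1, μ(34) = 1, μ(35) = 1, μ(36) = 0, μ(37) = -1, μ(38) = 1, μ(39) = 1, μ(40) = 0, μ(41) = -1, μ(42) = -1, μ(43) = -1, μ(44) = 0, μ(45) = 0, μ(46) = 1, μ(47) = -1, μ(48) = 0, μ(49) = 0, μ(50) = 0, μ(51) = 1, μ(52) = 0, μ(53) = -1, μ(54) = 0, μ(55) = 1, μ(56) = 0, μ(57) = 1, μ(58) = 1, μ(59) = -1, μ(60) = 0, μ(61) = -1, μ(62) = 1, μ(63) = 0, μ(64) = 0, μ(65) = 1, μ(66) = -1, μ(67) = -1, μ(68) = 0, μ(69) = 1, μ(70) = -1, μ(71) = -1, μ(72) = 0, μ(73) = -1, μ(74) = 1, μ(75) = 0, μ(76) = 0, μ(77) = 1, μ(78) = -1, μ(79) = -1, μ(80) = 0, μ(81) = 0, μ(82) = 1, μ(83) = -1, μ(84) = 0, μ(85) = 1, μ(86) = 1, μ(87) = 1, μ(88) = 0, μ(89) = -1, μ(90) = 0, μ(91) = 1, μ(92) = 0, μ(93) = 1, μ(94) = 1, μ(95) = 1. Summing all 95 values: 2. (Mertens function M(x) = Σ_{n ≤ x} μ(n); on average M(x) should be small (PNT ⟺ M(x) = o(x)).)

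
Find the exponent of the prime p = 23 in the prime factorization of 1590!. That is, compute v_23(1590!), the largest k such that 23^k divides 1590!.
v_23(1590!) = 72

Legendre's formula: v_p(n!) = Σ_{k ≥ 1} ⌊n / p^k⌋. For p = 23, n = 1590, the terms are:
  ⌊1590/23^1⌋ = ⌊1590/23⌋ = 69
  ⌊1590/23^2⌋ = ⌊1590/529⌋ = 3
(the next term ⌊1590/23^3⌋ = 0, terminating the sum). Summing: v_23(1590!) = 69 + 3 = 72.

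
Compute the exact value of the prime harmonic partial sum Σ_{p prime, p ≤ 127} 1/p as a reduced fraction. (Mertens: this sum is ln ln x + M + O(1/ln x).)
Σ 1/p = 7457575819106455685806801283735357697478405891621/4014476939333036189094441199026045136645885247730

π(127) = 31, so the primes ≤ 127 are [2, 3, 5, 7, 11, 13, 17, 19, 23, 29, 31, 37, 41, 43, 47, 53, 59, 61, 67, 71, 73, 79, 83, 89, 97, 101, 103, 107, 109, 113, 127]. Summing 1/p over these primes: 7457575819106455685806801283735357697478405891621/4014476939333036189094441199026045136645885247730 ≈ 1.8577. Mertens estimate ln ln(127) + 0.2615 ≈ 1.8393.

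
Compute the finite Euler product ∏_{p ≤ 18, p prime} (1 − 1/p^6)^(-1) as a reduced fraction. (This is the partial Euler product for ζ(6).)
∏ = 3816568575537013278125/3751506094174038687744

The primes p ≤ 18 are [2, 3, 5, 7, 11, 13, 17]. For each prime, (1 − 1/p^6)^(-1) = p^6 / (p^6 − 1). The product is (1 − 1/2^6)^(-1), (1 − 1/3^6)^(-1), (1 − 1/5^6)^(-1), (1 − 1/7^6)^(-1), (1 − 1/11^6)^(-1), (1 − 1/13^6)^(-1), (1 − 1/17^6)^(-1) = ∏ p^6 / (p^6 − 1) = 3816568575537013278125/3751506094174038687744.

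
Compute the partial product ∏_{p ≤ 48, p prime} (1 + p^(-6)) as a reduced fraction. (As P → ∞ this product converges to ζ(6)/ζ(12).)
∏ = 862155056480201047883460386910418315829132841121015872043175453729006428800800000/847666095717512475523225986389496867701830685289319692004055511811488189213173229

The primes p ≤ 48 are [2, 3, 5, 7, 11, 13, 17, 19, 23, 29, 31, 37, 41, 43, 47]. For each, (1 + 1/p^6) = (p^6 + 1)/p^6. Multiplying these fractions over p ∈ [2, 3, 5, 7, 11, 13, 17, 19, 23, 29, 31, 37, 41, 43, 47] gives 862155056480201047883460386910418315829132841121015872043175453729006428800800000/847666095717512475523225986389496867701830685289319692004055511811488189213173229. (In the limit P → ∞ this tends to ζ(6)/ζ(12).)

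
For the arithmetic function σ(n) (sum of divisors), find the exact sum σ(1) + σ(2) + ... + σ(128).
Σ_{n ≤ 128} σ(n) = 13535

Compute σ(n) for each 1 ≤ n ≤ 128: σ(1) = 1, σ(2) = 3, σ(3) = 4, σ(4) = 7, σ(5) = 6, σ(6) = 12, σ(7) = 8, σ(8) = 15, σ(9) = 13, σ(10) = 18, σ(11) = 12, σ(12) = 28, σ(13) = 14, σ(14) = 24, σ(15) = 24, σ(16) = 31, σ(17) = 18, σ(18) = 39, σ(19) = 20, σ(20) = 42, σ(21) = 32, σ(22) = 36, σ(23) = 24, σ(24) = 60, σ(25) = 31, σ(26) = 42, σ(27) = 40, σ(28) = 56, σ(29) = 30, σ(30) = 72, σ(31) = 32, σ(32) = 63, σ(33) = 48, σ(34) = 54, σ(35) = 48, σ(36) = 91, σ(37) = 38, σ(38) = 60, σ(39) = 56, σ(40) = 90, σ(41) = 42, σ(42) = 96, σ(43) = 44, σ(44) = 84, σ(45) = 78, σ(46) = 72, σ(47) = 48, σ(48) = 124, σ(49) = 57, σ(50) = 93, σ(51) = 72, σ(52) = 98, σ(53) = 54, σ(54) = 120, σ(55) = 72, σ(56) = 120, σ(57) = 80, σ(58) = 90, σ(59) = 60, σ(60) = 168, σ(61) = 62, σ(62) = 96, σ(63) = 104, σ(64) = 127, σ(65) = 84, σ(66) = 144, σ(67) = 68, σ(68) = 126, σ(69) = 96, σ(70) = 144, σ(71) = 72, σ(72) = 195, σ(73) = 74, σ(74) = 114, σ(75) = 124, σ(76) = 140, σ(77) = 96, σ(78) = 168, σ(79) = 80, σ(80) = 186, σ(81) = 121, σ(82) = 126, σ(83) = 84, σ(84) = 224, σ(85) = 108, σ(86) = 132, σ(87) = 120, σ(88) = 180, σ(89) = 90, σ(90) = 234, σ(91) = 112, σ(92) = 168, σ(93) = 128, σ(94) = 144, σ(95) = 120, σ(96) = 252, σ(97) = 98, σ(98) = 171, σ(99) = 156, σ(100) = 217, σ(101) = 102, σ(102) = 216, σ(103) = 104, σ(104) = 210, σ(105) = 192, σ(106) = 162, σ(107) = 108, σ(108) = 280, σ(109) = 110, σ(110) = 216, σ(111) = 152, σ(112) = 248, σ(113) = 114, σ(114) = 240, σ(115) = 144, σ(116) = 210, σ(117) = 182, σ(118) = 180, σ(119) = 144, σ(120) = 360, σ(121) = 133, σ(122) = 186, σ(123) = 168, σ(124) = 224, σ(125) = 156, σ(126) = 312, σ(127) = 128, σ(128) = 255. Summing all 128 values: 13535. (Average order: Σ_{n ≤ x} σ(n) ~ (π²/12) x². For x = 128, (π²/12)·128² ≈ 13475.30.)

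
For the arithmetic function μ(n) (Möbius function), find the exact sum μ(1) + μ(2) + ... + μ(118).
Σ_{n ≤ 118} μ(n) = -4

Compute μ(n) for each 1 ≤ n ≤ 118: μ(1) = 1, μ(2) = -1, μ(3) = -1, μ(4) = 0, μ(5) = -1, μ(6) = 1, μ(7) = -1, μ(8) = 0, μ(9) = 0, μ(10) = 1, μ(11) = -1, μ(12) = 0, μ(13) = -1, μ(14) = 1, μ(15) = 1, μ(16) = 0, μ(17) = -1, μ(18) = 0, μ(19) = -1, μ(20) = 0, μ(21) = 1, μ(22) = 1, μ(23) = -1, μ(24) = 0, μ(25) = 0, μ(26) = 1, μ(27) = 0, μ(28) = 0, μ(29) = -1, μ(30) = -1, μ(31) = -1, μ(32) = 0, μ(33) = 1, μ(34) = 1, μ(35) = 1, μ(36) = 0, μ(37) = -1, μ(38) = 1, μ(39) = 1, μ(40) = 0, μ(41) = -1, μ(42) = -1, μ(43) = -1, μ(44) = 0, μ(45) = 0, μ(46) = 1, μ(47) = -1, μ(48) = 0, μ(49) = 0, μ(50) = 0, μ(51) = 1, μ(52) = 0, μ(53) = -1, μ(54) = 0, μ(55) = 1, μ(56) = 0, μ(57) = 1, μ(58) = 1, μ(59) = -1, μ(60) = 0, μ(61) = -1, μ(62) = 1, μ(63) = 0, μ(64) = 0, μ(65) = 1, μ(66) = -1, μ(67) = -1, μ(68) = 0, μ(69) = 1, μ(70) = -1, μ(71) = -1, μ(72) = 0, μ(73) = -1, μ(74) = 1, μ(75) = 0, μ(76) = 0, μ(77) = 1, μ(78) = -1, μ(79) = -1, μ(80) = 0, μ(81) = 0, μ(82) = 1, μ(83) = -1, μ(84) = 0, μ(85) = 1, μ(86) = 1, μ(87) = 1, μ(88) = 0, μ(89) = -1, μ(90) = 0, μ(91) = 1, μ(92) = 0, μ(93) = 1, μ(94) = 1, μ(95) = 1, μ(96) = 0, μ(97) = -1, μ(98) = 0, μ(99) = 0, μ(100) = 0, μ(101) = -1, μ(102) = -1, μ(103) = -1, μ(104) = 0, μ(105) = -1, μ(106) = 1, μ(107) = -1, μ(108) = 0, μ(109) = -1, μ(110) = -1, μ(111) = 1, μ(112) = 0, μ(113) = -1, μ(114) = -1, μ(115) = 1, μ(116) = 0, μ(117) = 0, μ(118) = 1. Summing all 118 values: -4. (Mertens function M(x) = Σ_{n ≤ x} μ(n); on average M(x) should be small (PNT ⟺ M(x) = o(x)).)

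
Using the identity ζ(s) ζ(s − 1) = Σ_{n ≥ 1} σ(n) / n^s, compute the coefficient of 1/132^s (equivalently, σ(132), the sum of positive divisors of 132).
σ(132) = 336

In the product (Σ m^0/m^s)(Σ k / k^s) = Σ (Σ_{d | n} d) / n^s, the coefficient of 1/n^s is σ(n) = Σ_{d | n} d. For n = 132, divisors are [1, 2, 3, 4, 6, 11, 12, 22, 33, 44, 66, 132]; summing: σ(132) = 336.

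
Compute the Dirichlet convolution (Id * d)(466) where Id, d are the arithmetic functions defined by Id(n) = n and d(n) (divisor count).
(Id * d)(466) = 940

Divisors of 466: [1, 2, 233, 466]. For each d | 466:
  d = 1: Id(1) · d(466/1) = 1 · 4 = 4
  d = 2: Id(2) · d(466/2) = 2 · 2 = 4
  d = 233: Id(233) · d(466/233) = 233 · 2 = 466
  d = 466: Id(466) · d(466/466) = 466 · 1 = 466
Summing: (Id * d)(466) = 4 + 4 + 466 + 466 = 940.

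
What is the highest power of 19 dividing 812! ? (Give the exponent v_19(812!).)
v_19(812!) = 44

Legendre's formula: v_p(n!) = Σ_{k ≥ 1} ⌊n / p^k⌋. For p = 19, n = 812, the terms are:
  ⌊812/19^1⌋ = ⌊812/19⌋ = 42
  ⌊812/19^2⌋ = ⌊812/361⌋ = 2
(the next term ⌊812/19^3⌋ = 0, terminating the sum). Summing: v_19(812!) = 42 + 2 = 44.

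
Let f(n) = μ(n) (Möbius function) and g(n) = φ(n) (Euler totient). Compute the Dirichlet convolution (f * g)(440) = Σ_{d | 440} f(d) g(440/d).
(μ * φ)(440) = 54

Divisors of 440: [1, 2, 4, 5, 8, 10, 11, 20, 22, 40, 44, 55, 88, 110, 220, 440]. For each d | 440:
  d = 1: μ(1) · φ(440/1) = 1 · 160 = 160
  d = 2: μ(2) · φ(440/2) = -1 · 80 = -80
  d = 4: μ(4) · φ(440/4) = 0 · 40 = 0
  d = 5: μ(5) · φ(440/5) = -1 · 40 = -40
  d = 8: μ(8) · φ(440/8) = 0 · 40 = 0
  d = 10: μ(10) · φ(440/10) = 1 · 20 = 20
  d = 11: μ(11) · φ(440/11) = -1 · 16 = -16
  d = 20: μ(20) · φ(440/20) = 0 · 10 = 0
  d = 22: μ(22) · φ(440/22) = 1 · 8 = 8
  d = 40: μ(40) · φ(440/40) = 0 · 10 = 0
  d = 44: μ(44) · φ(440/44) = 0 · 4 = 0
  d = 55: μ(55) · φ(440/55) = 1 · 4 = 4
  d = 88: μ(88) · φ(440/88) = 0 · 4 = 0
  d = 110: μ(110) · φ(440/110) = -1 · 2 = -2
  d = 220: μ(220) · φ(440/220) = 0 · 1 = 0
  d = 440: μ(440) · φ(440/440) = 0 · 1 = 0
Summing: (μ * φ)(440) = 160 + -80 + 0 + -40 + 0 + 20 + -16 + 0 + 8 + 0 + 0 + 4 + 0 + -2 + 0 + 0 = 54.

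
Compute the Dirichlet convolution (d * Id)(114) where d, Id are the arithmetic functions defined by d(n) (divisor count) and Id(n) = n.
(d * Id)(114) = 420

Divisors of 114: [1, 2, 3, 6, 19, 38, 57, 114]. For each d | 114:
  d = 1: d(1) · Id(114/1) = 1 · 114 = 114
  d = 2: d(2) · Id(114/2) = 2 · 57 = 114
  d = 3: d(3) · Id(114/3) = 2 · 38 = 76
  d = 6: d(6) · Id(114/6) = 4 · 19 = 76
  d = 19: d(19) · Id(114/19) = 2 · 6 = 12
  d = 38: d(38) · Id(114/38) = 4 · 3 = 12
  d = 57: d(57) · Id(114/57) = 4 · 2 = 8
  d = 114: d(114) · Id(114/114) = 8 · 1 = 8
Summing: (d * Id)(114) = 114 + 114 + 76 + 76 + 12 + 12 + 8 + 8 = 420.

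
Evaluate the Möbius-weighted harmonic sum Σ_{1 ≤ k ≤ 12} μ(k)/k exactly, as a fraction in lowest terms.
Σ μ(k)/k = -1/2310

Values of μ(k) for 1 ≤ k ≤ 12: μ(1) = 1, μ(2) = -1, μ(3) = -1, μ(5) = -1, μ(6) = 1, μ(7) = -1, μ(10) = 1, μ(11) = -1, with μ = 0 on non-squarefree integers. Summing μ(k)/k for k where μ(k) ≠ 0 gives -1/2310 ≈ -0.0004. (PNT ⟺ this sum → 0 as n → ∞.)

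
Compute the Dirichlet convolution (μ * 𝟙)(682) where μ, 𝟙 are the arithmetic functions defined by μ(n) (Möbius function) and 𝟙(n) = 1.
(μ * 𝟙)(682) = 0

Divisors of 682: [1, 2, 11, 22, 31, 62, 341, 682]. For each d | 682:
  d = 1: μ(1) · 𝟙(682/1) = 1 · 1 = 1
  d = 2: μ(2) · 𝟙(682/2) = -1 · 1 = -1
  d = 11: μ(11) · 𝟙(682/11) = -1 · 1 = -1
  d = 22: μ(22) · 𝟙(682/22) = 1 · 1 = 1
  d = 31: μ(31) · 𝟙(682/31) = -1 · 1 = -1
  d = 62: μ(62) · 𝟙(682/62) = 1 · 1 = 1
  d = 341: μ(341) · 𝟙(682/341) = 1 · 1 = 1
  d = 682: μ(682) · 𝟙(682/682) = -1 · 1 = -1
Summing: (μ * 𝟙)(682) = 1 + -1 + -1 + 1 + -1 + 1 + 1 + -1 = 0.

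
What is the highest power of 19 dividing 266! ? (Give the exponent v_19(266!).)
v_19(266!) = 14

Legendre's formula: v_p(n!) = Σ_{k ≥ 1} ⌊n / p^k⌋. For p = 19, n = 266, the terms are:
  ⌊266/19^1⌋ = ⌊266/19⌋ = 14
(the next term ⌊266/19^2⌋ = 0, terminating the sum). Summing: v_19(266!) = 14 = 14.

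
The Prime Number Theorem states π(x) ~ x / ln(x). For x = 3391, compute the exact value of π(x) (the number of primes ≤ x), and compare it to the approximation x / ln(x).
π(3391) = 478;  x/ln(x) ≈ 417.15;  relative error ≈ 12.73%.

Directly count primes up to 3391: π(3391) = 478. The PNT approximation gives 3391/ln(3391) ≈ 3391/8.12888 ≈ 417.15. Relative error (π(x) − x/ln(x)) / π(x) ≈ 12.73%; the approximation is known to undercount slightly (Li(x) is a better estimate).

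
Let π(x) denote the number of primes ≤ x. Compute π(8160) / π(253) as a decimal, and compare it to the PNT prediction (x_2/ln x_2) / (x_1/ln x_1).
π(8160)/π(253) = 1023/54 ≈ 18.9444;  PNT prediction ≈ 19.8144.

π(253) = 54 and π(8160) = 1023, so π(8160)/π(253) ≈ 18.9444. The PNT-predicted ratio is (8160/ln(8160)) / (253/ln(253)) ≈ 19.8144. The two agree to within a few percent, as expected.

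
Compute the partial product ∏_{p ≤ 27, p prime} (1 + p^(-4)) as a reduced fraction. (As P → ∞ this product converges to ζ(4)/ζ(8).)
∏ = 577447917650941187656457324944/535704058713408612067696280625

The primes p ≤ 27 are [2, 3, 5, 7, 11, 13, 17, 19, 23]. For each, (1 + 1/p^4) = (p^4 + 1)/p^4. Multiplying these fractions over p ∈ [2, 3, 5, 7, 11, 13, 17, 19, 23] gives 577447917650941187656457324944/535704058713408612067696280625. (In the limit P → ∞ this tends to ζ(4)/ζ(8).)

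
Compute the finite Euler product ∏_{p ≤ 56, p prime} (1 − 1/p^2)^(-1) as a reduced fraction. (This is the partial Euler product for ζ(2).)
∏ = 35034630647548196605993834769/21373637931227167970033664000

The primes p ≤ 56 are [2, 3, 5, 7, 11, 13, 17, 19, 23, 29, 31, 37, 41, 43, 47, 53]. For each prime, (1 − 1/p^2)^(-1) = p^2 / (p^2 − 1). The product is (1 − 1/2^2)^(-1), (1 − 1/3^2)^(-1), (1 − 1/5^2)^(-1), (1 − 1/7^2)^(-1), (1 − 1/11^2)^(-1), (1 − 1/13^2)^(-1), (1 − 1/17^2)^(-1), (1 − 1/19^2)^(-1), (1 − 1/23^2)^(-1), (1 − 1/29^2)^(-1), (1 − 1/31^2)^(-1), (1 − 1/37^2)^(-1), (1 − 1/41^2)^(-1), (1 − 1/43^2)^(-1), (1 − 1/47^2)^(-1), (1 − 1/53^2)^(-1) = ∏ p^2 / (p^2 − 1) = 35034630647548196605993834769/21373637931227167970033664000.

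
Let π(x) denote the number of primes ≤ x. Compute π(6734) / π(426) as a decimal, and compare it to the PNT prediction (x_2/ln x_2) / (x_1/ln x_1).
π(6734)/π(426) = 868/82 ≈ 10.5854;  PNT prediction ≈ 10.8572.

π(426) = 82 and π(6734) = 868, so π(6734)/π(426) ≈ 10.5854. The PNT-predicted ratio is (6734/ln(6734)) / (426/ln(426)) ≈ 10.8572. The two agree to within a few percent, as expected.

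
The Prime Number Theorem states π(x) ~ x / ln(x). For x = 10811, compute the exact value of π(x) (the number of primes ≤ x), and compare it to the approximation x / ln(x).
π(10811) = 1315;  x/ln(x) ≈ 1163.93;  relative error ≈ 11.49%.

Directly count primes up to 10811: π(10811) = 1315. The PNT approximation gives 10811/ln(10811) ≈ 10811/9.28832 ≈ 1163.93. Relative error (π(x) − x/ln(x)) / π(x) ≈ 11.49%; the approximation is known to undercount slightly (Li(x) is a better estimate).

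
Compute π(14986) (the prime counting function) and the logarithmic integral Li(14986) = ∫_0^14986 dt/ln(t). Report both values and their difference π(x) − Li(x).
π(14986) = 1754;  Li(14986) ≈ 1775.17;  π(x) − Li(x) ≈ -21.17.

Direct count of primes ≤ 14986 gives π(14986) = 1754. Numerical evaluation of the logarithmic integral gives Li(14986) ≈ 1775.17. The difference π(x) − Li(x) ≈ -21.17 is typically negative for small/moderate x (Li(x) overestimates), though Littlewood's theorem shows this sign changes infinitely often.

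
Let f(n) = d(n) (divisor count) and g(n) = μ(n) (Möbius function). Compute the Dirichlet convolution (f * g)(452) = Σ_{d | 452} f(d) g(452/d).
(d * μ)(452) = 1

Divisors of 452: [1, 2, 4, 113, 226, 452]. For each d | 452:
  d = 1: d(1) · μ(452/1) = 1 · 0 = 0
  d = 2: d(2) · μ(452/2) = 2 · 1 = 2
  d = 4: d(4) · μ(452/4) = 3 · -1 = -3
  d = 113: d(113) · μ(452/113) = 2 · 0 = 0
  d = 226: d(226) · μ(452/226) = 4 · -1 = -4
  d = 452: d(452) · μ(452/452) = 6 · 1 = 6
Summing: (d * μ)(452) = 0 + 2 + -3 + 0 + -4 + 6 = 1.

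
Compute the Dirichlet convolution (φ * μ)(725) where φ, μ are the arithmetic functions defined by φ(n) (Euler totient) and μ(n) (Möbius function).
(φ * μ)(725) = 432

Divisors of 725: [1, 5, 25, 29, 145, 725]. For each d | 725:
  d = 1: φ(1) · μ(725/1) = 1 · 0 = 0
  d = 5: φ(5) · μ(725/5) = 4 · 1 = 4
  d = 25: φ(25) · μ(725/25) = 20 · -1 = -20
  d = 29: φ(29) · μ(725/29) = 28 · 0 = 0
  d = 145: φ(145) · μ(725/145) = 112 · -1 = -112
  d = 725: φ(725) · μ(725/725) = 560 · 1 = 560
Summing: (φ * μ)(725) = 0 + 4 + -20 + 0 + -112 + 560 = 432.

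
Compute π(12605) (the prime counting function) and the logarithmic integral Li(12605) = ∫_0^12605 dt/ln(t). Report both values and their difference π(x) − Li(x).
π(12605) = 1505;  Li(12605) ≈ 1525.34;  π(x) − Li(x) ≈ -20.34.

Direct count of primes ≤ 12605 gives π(12605) = 1505. Numerical evaluation of the logarithmic integral gives Li(12605) ≈ 1525.34. The difference π(x) − Li(x) ≈ -20.34 is typically negative for small/moderate x (Li(x) overestimates), though Littlewood's theorem shows this sign changes infinitely often.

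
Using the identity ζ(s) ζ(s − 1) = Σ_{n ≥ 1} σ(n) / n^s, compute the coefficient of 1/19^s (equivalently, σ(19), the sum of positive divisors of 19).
σ(19) = 20

In the product (Σ m^0/m^s)(Σ k / k^s) = Σ (Σ_{d | n} d) / n^s, the coefficient of 1/n^s is σ(n) = Σ_{d | n} d. For n = 19, divisors are [1, 19]; summing: σ(19) = 20.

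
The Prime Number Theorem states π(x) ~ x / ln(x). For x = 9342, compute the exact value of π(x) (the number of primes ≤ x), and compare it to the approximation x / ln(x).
π(9342) = 1156;  x/ln(x) ≈ 1021.85;  relative error ≈ 11.60%.

Directly count primes up to 9342: π(9342) = 1156. The PNT approximation gives 9342/ln(9342) ≈ 9342/9.14228 ≈ 1021.85. Relative error (π(x) − x/ln(x)) / π(x) ≈ 11.60%; the approximation is known to undercount slightly (Li(x) is a better estimate).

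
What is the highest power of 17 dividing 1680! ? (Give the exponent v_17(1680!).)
v_17(1680!) = 103

Legendre's formula: v_p(n!) = Σ_{k ≥ 1} ⌊n / p^k⌋. For p = 17, n = 1680, the terms are:
  ⌊1680/17^1⌋ = ⌊1680/17⌋ = 98
  ⌊1680/17^2⌋ = ⌊1680/289⌋ = 5
(the next term ⌊1680/17^3⌋ = 0, terminating the sum). Summing: v_17(1680!) = 98 + 5 = 103.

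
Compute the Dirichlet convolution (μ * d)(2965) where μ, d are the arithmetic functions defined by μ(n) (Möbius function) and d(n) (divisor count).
(μ * d)(2965) = 1

Divisors of 2965: [1, 5, 593, 2965]. For each d | 2965:
  d = 1: μ(1) · d(2965/1) = 1 · 4 = 4
  d = 5: μ(5) · d(2965/5) = -1 · 2 = -2
  d = 593: μ(593) · d(2965/593) = -1 · 2 = -2
  d = 2965: μ(2965) · d(2965/2965) = 1 · 1 = 1
Summing: (μ * d)(2965) = 4 + -2 + -2 + 1 = 1.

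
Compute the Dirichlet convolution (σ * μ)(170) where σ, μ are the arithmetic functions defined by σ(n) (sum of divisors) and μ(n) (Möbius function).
(σ * μ)(170) = 170

Divisors of 170: [1, 2, 5, 10, 17, 34, 85, 170]. For each d | 170:
  d = 1: σ(1) · μ(170/1) = 1 · -1 = -1
  d = 2: σ(2) · μ(170/2) = 3 · 1 = 3
  d = 5: σ(5) · μ(170/5) = 6 · 1 = 6
  d = 10: σ(10) · μ(170/10) = 18 · -1 = -18
  d = 17: σ(17) · μ(170/17) = 18 · 1 = 18
  d = 34: σ(34) · μ(170/34) = 54 · -1 = -54
  d = 85: σ(85) · μ(170/85) = 108 · -1 = -108
  d = 170: σ(170) · μ(170/170) = 324 · 1 = 324
Summing: (σ * μ)(170) = -1 + 3 + 6 + -18 + 18 + -54 + -108 + 324 = 170.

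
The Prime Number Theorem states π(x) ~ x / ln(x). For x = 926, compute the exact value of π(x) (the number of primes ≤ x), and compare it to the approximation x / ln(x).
π(926) = 157;  x/ln(x) ≈ 135.56;  relative error ≈ 13.66%.

Directly count primes up to 926: π(926) = 157. The PNT approximation gives 926/ln(926) ≈ 926/6.83087 ≈ 135.56. Relative error (π(x) − x/ln(x)) / π(x) ≈ 13.66%; the approximation is known to undercount slightly (Li(x) is a better estimate).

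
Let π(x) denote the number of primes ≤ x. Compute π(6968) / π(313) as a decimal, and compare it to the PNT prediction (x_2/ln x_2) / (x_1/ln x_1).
π(6968)/π(313) = 895/65 ≈ 13.7692;  PNT prediction ≈ 14.4559.

π(313) = 65 and π(6968) = 895, so π(6968)/π(313) ≈ 13.7692. The PNT-predicted ratio is (6968/ln(6968)) / (313/ln(313)) ≈ 14.4559. The two agree to within a few percent, as expected.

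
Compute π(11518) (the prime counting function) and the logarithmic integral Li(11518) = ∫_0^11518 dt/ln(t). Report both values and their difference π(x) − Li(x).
π(11518) = 1388;  Li(11518) ≈ 1409.67;  π(x) − Li(x) ≈ -21.67.

Direct count of primes ≤ 11518 gives π(11518) = 1388. Numerical evaluation of the logarithmic integral gives Li(11518) ≈ 1409.67. The difference π(x) − Li(x) ≈ -21.67 is typically negative for small/moderate x (Li(x) overestimates), though Littlewood's theorem shows this sign changes infinitely often.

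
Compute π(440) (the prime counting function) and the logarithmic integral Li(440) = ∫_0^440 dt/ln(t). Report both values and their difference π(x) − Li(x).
π(440) = 85;  Li(440) ≈ 92.04;  π(x) − Li(x) ≈ -7.04.

Direct count of primes ≤ 440 gives π(440) = 85. Numerical evaluation of the logarithmic integral gives Li(440) ≈ 92.04. The difference π(x) − Li(x) ≈ -7.04 is typically negative for small/moderate x (Li(x) overestimates), though Littlewood's theorem shows this sign changes infinitely often.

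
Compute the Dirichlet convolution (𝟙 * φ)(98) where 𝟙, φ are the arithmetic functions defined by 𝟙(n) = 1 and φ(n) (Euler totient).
(𝟙 * φ)(98) = 98

Divisors of 98: [1, 2, 7, 14, 49, 98]. For each d | 98:
  d = 1: 𝟙(1) · φ(98/1) = 1 · 42 = 42
  d = 2: 𝟙(2) · φ(98/2) = 1 · 42 = 42
  d = 7: 𝟙(7) · φ(98/7) = 1 · 6 = 6
  d = 14: 𝟙(14) · φ(98/14) = 1 · 6 = 6
  d = 49: 𝟙(49) · φ(98/49) = 1 · 1 = 1
  d = 98: 𝟙(98) · φ(98/98) = 1 · 1 = 1
Summing: (𝟙 * φ)(98) = 42 + 42 + 6 + 6 + 1 + 1 = 98.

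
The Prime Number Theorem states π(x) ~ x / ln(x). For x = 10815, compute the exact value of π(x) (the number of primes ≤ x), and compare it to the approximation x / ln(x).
π(10815) = 1315;  x/ln(x) ≈ 1164.32;  relative error ≈ 11.46%.

Directly count primes up to 10815: π(10815) = 1315. The PNT approximation gives 10815/ln(10815) ≈ 10815/9.28869 ≈ 1164.32. Relative error (π(x) − x/ln(x)) / π(x) ≈ 11.46%; the approximation is known to undercount slightly (Li(x) is a better estimate).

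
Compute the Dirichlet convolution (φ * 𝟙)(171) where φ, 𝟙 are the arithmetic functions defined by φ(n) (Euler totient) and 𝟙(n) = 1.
(φ * 𝟙)(171) = 171

Divisors of 171: [1, 3, 9, 19, 57, 171]. For each d | 171:
  d = 1: φ(1) · 𝟙(171/1) = 1 · 1 = 1
  d = 3: φ(3) · 𝟙(171/3) = 2 · 1 = 2
  d = 9: φ(9) · 𝟙(171/9) = 6 · 1 = 6
  d = 19: φ(19) · 𝟙(171/19) = 18 · 1 = 18
  d = 57: φ(57) · 𝟙(171/57) = 36 · 1 = 36
  d = 171: φ(171) · 𝟙(171/171) = 108 · 1 = 108
Summing: (φ * 𝟙)(171) = 1 + 2 + 6 + 18 + 36 + 108 = 171.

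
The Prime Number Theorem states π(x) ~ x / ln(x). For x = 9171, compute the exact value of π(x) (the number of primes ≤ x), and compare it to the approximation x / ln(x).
π(9171) = 1136;  x/ln(x) ≈ 1005.17;  relative error ≈ 11.52%.

Directly count primes up to 9171: π(9171) = 1136. The PNT approximation gives 9171/ln(9171) ≈ 9171/9.12380 ≈ 1005.17. Relative error (π(x) − x/ln(x)) / π(x) ≈ 11.52%; the approximation is known to undercount slightly (Li(x) is a better estimate).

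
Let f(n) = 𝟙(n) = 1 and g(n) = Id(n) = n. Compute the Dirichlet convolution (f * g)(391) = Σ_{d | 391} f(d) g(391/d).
(𝟙 * Id)(391) = 432

Divisors of 391: [1, 17, 23, 391]. For each d | 391:
  d = 1: 𝟙(1) · Id(391/1) = 1 · 391 = 391
  d = 17: 𝟙(17) · Id(391/17) = 1 · 23 = 23
  d = 23: 𝟙(23) · Id(391/23) = 1 · 17 = 17
  d = 391: 𝟙(391) · Id(391/391) = 1 · 1 = 1
Summing: (𝟙 * Id)(391) = 391 + 23 + 17 + 1 = 432.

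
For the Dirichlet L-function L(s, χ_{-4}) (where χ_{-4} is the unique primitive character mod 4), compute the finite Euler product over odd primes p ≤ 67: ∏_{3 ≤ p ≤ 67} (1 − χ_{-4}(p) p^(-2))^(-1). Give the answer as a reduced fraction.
∏ = 186965264422467473784849459249589/204088016612535111254016000000000

The odd primes p ≤ 67 are [3, 5, 7, 11, 13, 17, 19, 23, 29, 31, 37, 41, 43, 47, 53, 59, 61, 67]. For each, χ(p) = 1 if p ≡ 1 mod 4, χ(p) = −1 if p ≡ 3 mod 4. Taking (1 − χ(p)/p^2)^(-1) = p^2/(p^2 − χ(p)): (1 − (-1)/3^2)^(-1) · (1 − (1)/5^2)^(-1) · (1 − (-1)/7^2)^(-1) · (1 − (-1)/11^2)^(-1) · (1 − (1)/13^2)^(-1) · (1 − (1)/17^2)^(-1) · (1 − (-1)/19^2)^(-1) · (1 − (-1)/23^2)^(-1) · (1 − (1)/29^2)^(-1) · (1 − (-1)/31^2)^(-1) · (1 − (1)/37^2)^(-1) · (1 − (1)/41^2)^(-1) · (1 − (-1)/43^2)^(-1) · (1 − (-1)/47^2)^(-1) · (1 − (1)/53^2)^(-1) · (1 − (-1)/59^2)^(-1) · (1 − (1)/61^2)^(-1) · (1 − (-1)/67^2)^(-1) = 186965264422467473784849459249589/204088016612535111254016000000000.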